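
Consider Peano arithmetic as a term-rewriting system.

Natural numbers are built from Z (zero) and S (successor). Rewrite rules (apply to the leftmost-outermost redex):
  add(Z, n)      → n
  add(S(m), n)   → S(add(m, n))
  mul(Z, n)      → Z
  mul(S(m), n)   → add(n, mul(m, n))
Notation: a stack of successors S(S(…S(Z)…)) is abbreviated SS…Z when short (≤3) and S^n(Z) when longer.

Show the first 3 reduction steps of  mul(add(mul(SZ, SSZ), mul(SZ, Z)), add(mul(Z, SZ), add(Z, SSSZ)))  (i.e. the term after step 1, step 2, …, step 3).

  start: mul(add(mul(SZ, SSZ), mul(SZ, Z)), add(mul(Z, SZ), add(Z, SSSZ)))
  step 1: mul(add(add(SSZ, mul(Z, SSZ)), mul(SZ, Z)), add(mul(Z, SZ), add(Z, SSSZ)))
  step 2: mul(add(S(add(SZ, mul(Z, SSZ))), mul(SZ, Z)), add(mul(Z, SZ), add(Z, SSSZ)))
  step 3: mul(S(add(add(SZ, mul(Z, SSZ)), mul(SZ, Z))), add(mul(Z, SZ), add(Z, SSSZ)))

Answer: after 3 steps: mul(S(add(add(SZ, mul(Z, SSZ)), mul(SZ, Z))), add(mul(Z, SZ), add(Z, SSSZ)))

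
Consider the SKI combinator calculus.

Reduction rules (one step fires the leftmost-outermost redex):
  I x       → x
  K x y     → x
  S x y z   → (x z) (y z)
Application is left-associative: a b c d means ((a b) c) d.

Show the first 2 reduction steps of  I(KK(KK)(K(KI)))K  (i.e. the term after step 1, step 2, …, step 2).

Answer: after 2 steps: K(K(KI))K

Reduction:
  start: I(KK(KK)(K(KI)))K
  →1  KK(KK)(K(KI))K
  →2  K(K(KI))K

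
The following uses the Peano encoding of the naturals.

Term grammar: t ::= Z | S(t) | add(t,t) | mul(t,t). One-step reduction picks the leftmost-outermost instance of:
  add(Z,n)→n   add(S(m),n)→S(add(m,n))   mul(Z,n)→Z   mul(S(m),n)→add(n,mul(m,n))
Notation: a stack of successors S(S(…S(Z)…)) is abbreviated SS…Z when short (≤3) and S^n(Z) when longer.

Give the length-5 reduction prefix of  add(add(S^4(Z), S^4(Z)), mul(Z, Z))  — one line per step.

Answer: after 5 steps: S(S(add(S(add(SZ, S^4(Z))), mul(Z, Z))))

Derivation:
  start: add(add(S^4(Z), S^4(Z)), mul(Z, Z))
  →1  add(S(add(SSSZ, S^4(Z))), mul(Z, Z))
  →2  S(add(add(SSSZ, S^4(Z)), mul(Z, Z)))
  →3  S(add(S(add(SSZ, S^4(Z))), mul(Z, Z)))
  →4  S(S(add(add(SSZ, S^4(Z)), mul(Z, Z))))
  →5  S(S(add(S(add(SZ, S^4(Z))), mul(Z, Z))))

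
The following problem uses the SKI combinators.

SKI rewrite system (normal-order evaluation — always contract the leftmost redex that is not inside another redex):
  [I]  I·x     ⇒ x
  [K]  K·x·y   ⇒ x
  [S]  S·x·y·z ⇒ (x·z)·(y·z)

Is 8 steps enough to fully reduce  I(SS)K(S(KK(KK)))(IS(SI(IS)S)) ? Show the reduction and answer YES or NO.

Answer: YES — reaches normal form SK in 8 ≤ 8 steps

Working:
  start: I(SS)K(S(KK(KK)))(IS(SI(IS)S))
  →1  SSK(S(KK(KK)))(IS(SI(IS)S))
  →2  S(S(KK(KK)))(K(S(KK(KK))))(IS(SI(IS)S))
  →3  S(KK(KK))(IS(SI(IS)S))(K(S(KK(KK)))(IS(SI(IS)S)))
  →4  KK(KK)(K(S(KK(KK)))(IS(SI(IS)S)))(IS(SI(IS)S)(K(S(KK(KK)))(IS(SI(IS)S))))
  →5  K(K(S(KK(KK)))(IS(SI(IS)S)))(IS(SI(IS)S)(K(S(KK(KK)))(IS(SI(IS)S))))
  →6  K(S(KK(KK)))(IS(SI(IS)S))
  →7  S(KK(KK))
  →8  SK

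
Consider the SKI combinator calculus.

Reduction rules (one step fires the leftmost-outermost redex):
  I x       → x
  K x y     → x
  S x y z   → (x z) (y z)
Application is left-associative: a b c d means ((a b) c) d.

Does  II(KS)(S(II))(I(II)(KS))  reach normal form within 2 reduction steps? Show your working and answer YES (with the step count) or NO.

Answer: NO — after 2 steps the term is KS(S(II))(I(II)(KS)), not yet normal

Working:
  start: II(KS)(S(II))(I(II)(KS))
  →1  I(KS)(S(II))(I(II)(KS))
  →2  KS(S(II))(I(II)(KS))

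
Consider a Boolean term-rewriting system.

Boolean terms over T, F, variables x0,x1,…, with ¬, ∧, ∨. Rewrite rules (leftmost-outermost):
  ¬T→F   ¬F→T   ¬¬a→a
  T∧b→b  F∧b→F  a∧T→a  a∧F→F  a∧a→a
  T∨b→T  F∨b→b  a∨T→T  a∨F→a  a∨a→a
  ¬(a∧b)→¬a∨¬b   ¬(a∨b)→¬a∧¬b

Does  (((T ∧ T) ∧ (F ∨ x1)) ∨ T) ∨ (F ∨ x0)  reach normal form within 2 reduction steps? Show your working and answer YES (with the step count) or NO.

  start: (((T ∧ T) ∧ (F ∨ x1)) ∨ T) ∨ (F ∨ x0)
  [1] T ∨ (F ∨ x0)
  [2] T

Answer: YES — reaches normal form T in 2 ≤ 2 steps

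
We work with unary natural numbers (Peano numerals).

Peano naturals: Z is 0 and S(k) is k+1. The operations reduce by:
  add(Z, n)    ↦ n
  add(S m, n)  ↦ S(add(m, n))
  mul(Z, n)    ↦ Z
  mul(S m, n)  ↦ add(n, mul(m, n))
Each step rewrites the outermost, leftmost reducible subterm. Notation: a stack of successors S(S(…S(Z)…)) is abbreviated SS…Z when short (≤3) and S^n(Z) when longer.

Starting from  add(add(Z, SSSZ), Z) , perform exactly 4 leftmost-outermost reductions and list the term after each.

  start: add(add(Z, SSSZ), Z)
  step 1: add(SSSZ, Z)
  step 2: S(add(SSZ, Z))
  step 3: S(S(add(SZ, Z)))
  step 4: S(S(S(add(Z, Z))))

Answer: after 4 steps: S(S(S(add(Z, Z))))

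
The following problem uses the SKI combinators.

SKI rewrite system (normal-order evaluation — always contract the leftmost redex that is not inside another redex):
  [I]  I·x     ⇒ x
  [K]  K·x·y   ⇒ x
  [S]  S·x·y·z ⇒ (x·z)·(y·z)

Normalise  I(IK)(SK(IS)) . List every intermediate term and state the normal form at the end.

Answer: normal form = K(SKS)  (in 3 steps)

Derivation:
  start: I(IK)(SK(IS))
  step 1: IK(SK(IS))
  step 2: K(SK(IS))
  step 3: K(SKS)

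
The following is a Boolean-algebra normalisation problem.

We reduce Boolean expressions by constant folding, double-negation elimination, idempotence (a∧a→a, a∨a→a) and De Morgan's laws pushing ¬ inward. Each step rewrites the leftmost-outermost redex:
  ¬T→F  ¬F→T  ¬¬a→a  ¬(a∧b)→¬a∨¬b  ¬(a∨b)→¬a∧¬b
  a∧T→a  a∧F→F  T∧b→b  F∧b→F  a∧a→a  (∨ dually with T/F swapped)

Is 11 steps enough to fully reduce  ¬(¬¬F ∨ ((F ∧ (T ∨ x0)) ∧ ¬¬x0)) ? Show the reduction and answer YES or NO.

  start: ¬(¬¬F ∨ ((F ∧ (T ∨ x0)) ∧ ¬¬x0))
  step 1: ¬¬¬F ∧ ¬((F ∧ (T ∨ x0)) ∧ ¬¬x0)
  step 2: ¬F ∧ ¬((F ∧ (T ∨ x0)) ∧ ¬¬x0)
  step 3: T ∧ ¬((F ∧ (T ∨ x0)) ∧ ¬¬x0)
  step 4: ¬((F ∧ (T ∨ x0)) ∧ ¬¬x0)
  step 5: ¬(F ∧ (T ∨ x0)) ∨ ¬¬¬x0
  step 6: (¬F ∨ ¬(T ∨ x0)) ∨ ¬¬¬x0
  step 7: (T ∨ ¬(T ∨ x0)) ∨ ¬¬¬x0
  step 8: T ∨ ¬¬¬x0
  step 9: T

Answer: YES — reaches normal form T in 9 ≤ 11 steps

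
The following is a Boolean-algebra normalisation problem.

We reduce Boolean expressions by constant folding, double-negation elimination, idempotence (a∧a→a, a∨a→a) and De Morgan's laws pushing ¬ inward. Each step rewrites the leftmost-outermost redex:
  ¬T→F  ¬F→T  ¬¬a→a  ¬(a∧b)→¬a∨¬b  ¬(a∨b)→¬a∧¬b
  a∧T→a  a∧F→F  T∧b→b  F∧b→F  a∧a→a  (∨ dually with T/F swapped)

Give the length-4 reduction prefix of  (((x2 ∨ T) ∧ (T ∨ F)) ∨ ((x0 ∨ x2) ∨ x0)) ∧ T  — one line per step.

Answer: after 4 steps: T ∨ ((x0 ∨ x2) ∨ x0)

Reduction:
  start: (((x2 ∨ T) ∧ (T ∨ F)) ∨ ((x0 ∨ x2) ∨ x0)) ∧ T
  [1] ((x2 ∨ T) ∧ (T ∨ F)) ∨ ((x0 ∨ x2) ∨ x0)
  [2] (T ∧ (T ∨ F)) ∨ ((x0 ∨ x2) ∨ x0)
  [3] (T ∨ F) ∨ ((x0 ∨ x2) ∨ x0)
  [4] T ∨ ((x0 ∨ x2) ∨ x0)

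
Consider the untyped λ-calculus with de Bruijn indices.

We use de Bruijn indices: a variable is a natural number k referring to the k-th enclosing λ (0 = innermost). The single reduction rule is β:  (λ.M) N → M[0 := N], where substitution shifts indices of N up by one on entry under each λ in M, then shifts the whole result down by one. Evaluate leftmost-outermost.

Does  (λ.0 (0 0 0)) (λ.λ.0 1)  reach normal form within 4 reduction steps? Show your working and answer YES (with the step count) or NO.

  start: (λ.0 (0 0 0)) (λ.λ.0 1)
  →1  (λ.λ.0 1) ((λ.λ.0 1) (λ.λ.0 1) (λ.λ.0 1))
  →2  λ.0 ((λ.λ.0 1) (λ.λ.0 1) (λ.λ.0 1))
  →3  λ.0 ((λ.0 (λ.λ.0 1)) (λ.λ.0 1))
  →4  λ.0 ((λ.λ.0 1) (λ.λ.0 1))

Answer: NO — after 4 steps the term is λ.0 ((λ.λ.0 1) (λ.λ.0 1)), not yet normal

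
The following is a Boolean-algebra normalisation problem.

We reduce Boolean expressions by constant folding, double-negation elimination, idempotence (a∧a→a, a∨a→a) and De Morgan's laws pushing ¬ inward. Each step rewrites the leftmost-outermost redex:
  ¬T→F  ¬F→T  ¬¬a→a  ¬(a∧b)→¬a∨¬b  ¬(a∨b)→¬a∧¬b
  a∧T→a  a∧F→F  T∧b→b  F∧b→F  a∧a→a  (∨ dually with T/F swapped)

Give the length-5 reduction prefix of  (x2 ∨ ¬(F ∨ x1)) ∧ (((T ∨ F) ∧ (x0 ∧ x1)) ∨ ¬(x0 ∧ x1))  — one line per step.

Answer: after 5 steps: (x2 ∨ ¬x1) ∧ ((x0 ∧ x1) ∨ ¬(x0 ∧ x1))

Working:
  start: (x2 ∨ ¬(F ∨ x1)) ∧ (((T ∨ F) ∧ (x0 ∧ x1)) ∨ ¬(x0 ∧ x1))
  [1] (x2 ∨ (¬F ∧ ¬x1)) ∧ (((T ∨ F) ∧ (x0 ∧ x1)) ∨ ¬(x0 ∧ x1))
  [2] (x2 ∨ (T ∧ ¬x1)) ∧ (((T ∨ F) ∧ (x0 ∧ x1)) ∨ ¬(x0 ∧ x1))
  [3] (x2 ∨ ¬x1) ∧ (((T ∨ F) ∧ (x0 ∧ x1)) ∨ ¬(x0 ∧ x1))
  [4] (x2 ∨ ¬x1) ∧ ((T ∧ (x0 ∧ x1)) ∨ ¬(x0 ∧ x1))
  [5] (x2 ∨ ¬x1) ∧ ((x0 ∧ x1) ∨ ¬(x0 ∧ x1))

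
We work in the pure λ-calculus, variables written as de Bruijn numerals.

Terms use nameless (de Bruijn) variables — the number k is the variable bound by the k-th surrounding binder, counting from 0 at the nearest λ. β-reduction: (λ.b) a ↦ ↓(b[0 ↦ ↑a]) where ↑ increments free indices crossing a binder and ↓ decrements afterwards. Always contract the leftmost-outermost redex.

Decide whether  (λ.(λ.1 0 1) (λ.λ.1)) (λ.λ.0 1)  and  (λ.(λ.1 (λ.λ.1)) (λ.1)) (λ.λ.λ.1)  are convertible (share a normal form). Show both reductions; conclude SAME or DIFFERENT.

Answer: DIFFERENT — A ⇓ λ.0 (λ.λ.1), B ⇓ λ.λ.1

Reduction:
Term A:
  start: (λ.(λ.1 0 1) (λ.λ.1)) (λ.λ.0 1)
  [1] (λ.(λ.λ.0 1) 0 (λ.λ.0 1)) (λ.λ.1)
  [2] (λ.λ.0 1) (λ.λ.1) (λ.λ.0 1)
  [3] (λ.0 (λ.λ.1)) (λ.λ.0 1)
  [4] (λ.λ.0 1) (λ.λ.1)
  [5] λ.0 (λ.λ.1)

Term B:
  start: (λ.(λ.1 (λ.λ.1)) (λ.1)) (λ.λ.λ.1)
  [1] (λ.(λ.λ.λ.1) (λ.λ.1)) (λ.λ.λ.λ.1)
  [2] (λ.λ.λ.1) (λ.λ.1)
  [3] λ.λ.1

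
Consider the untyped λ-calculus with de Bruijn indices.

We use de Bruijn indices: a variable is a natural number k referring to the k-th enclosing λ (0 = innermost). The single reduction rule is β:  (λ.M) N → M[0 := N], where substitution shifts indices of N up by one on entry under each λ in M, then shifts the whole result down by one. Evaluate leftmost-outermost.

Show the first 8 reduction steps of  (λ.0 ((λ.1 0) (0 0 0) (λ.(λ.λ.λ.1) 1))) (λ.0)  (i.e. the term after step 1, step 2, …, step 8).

  start: (λ.0 ((λ.1 0) (0 0 0) (λ.(λ.λ.λ.1) 1))) (λ.0)
  step 1: (λ.0) ((λ.(λ.0) 0) ((λ.0) (λ.0) (λ.0)) (λ.(λ.λ.λ.1) (λ.0)))
  step 2: (λ.(λ.0) 0) ((λ.0) (λ.0) (λ.0)) (λ.(λ.λ.λ.1) (λ.0))
  step 3: (λ.0) ((λ.0) (λ.0) (λ.0)) (λ.(λ.λ.λ.1) (λ.0))
  step 4: (λ.0) (λ.0) (λ.0) (λ.(λ.λ.λ.1) (λ.0))
  step 5: (λ.0) (λ.0) (λ.(λ.λ.λ.1) (λ.0))
  step 6: (λ.0) (λ.(λ.λ.λ.1) (λ.0))
  step 7: λ.(λ.λ.λ.1) (λ.0)
  step 8: λ.λ.λ.1

Answer: after 8 steps: λ.λ.λ.1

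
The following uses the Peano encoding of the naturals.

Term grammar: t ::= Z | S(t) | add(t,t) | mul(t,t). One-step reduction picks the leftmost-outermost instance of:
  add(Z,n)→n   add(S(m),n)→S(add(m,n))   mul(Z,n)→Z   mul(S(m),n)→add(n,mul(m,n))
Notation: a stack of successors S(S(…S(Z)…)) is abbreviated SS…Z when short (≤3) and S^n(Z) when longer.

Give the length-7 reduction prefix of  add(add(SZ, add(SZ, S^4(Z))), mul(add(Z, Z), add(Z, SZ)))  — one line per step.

Answer: after 7 steps: S(S(S(add(SSSZ, mul(add(Z, Z), add(Z, SZ))))))

Working:
  start: add(add(SZ, add(SZ, S^4(Z))), mul(add(Z, Z), add(Z, SZ)))
  step 1: add(S(add(Z, add(SZ, S^4(Z)))), mul(add(Z, Z), add(Z, SZ)))
  step 2: S(add(add(Z, add(SZ, S^4(Z))), mul(add(Z, Z), add(Z, SZ))))
  step 3: S(add(add(SZ, S^4(Z)), mul(add(Z, Z), add(Z, SZ))))
  step 4: S(add(S(add(Z, S^4(Z))), mul(add(Z, Z), add(Z, SZ))))
  step 5: S(S(add(add(Z, S^4(Z)), mul(add(Z, Z), add(Z, SZ)))))
  step 6: S(S(add(S^4(Z), mul(add(Z, Z), add(Z, SZ)))))
  step 7: S(S(S(add(SSSZ, mul(add(Z, Z), add(Z, SZ))))))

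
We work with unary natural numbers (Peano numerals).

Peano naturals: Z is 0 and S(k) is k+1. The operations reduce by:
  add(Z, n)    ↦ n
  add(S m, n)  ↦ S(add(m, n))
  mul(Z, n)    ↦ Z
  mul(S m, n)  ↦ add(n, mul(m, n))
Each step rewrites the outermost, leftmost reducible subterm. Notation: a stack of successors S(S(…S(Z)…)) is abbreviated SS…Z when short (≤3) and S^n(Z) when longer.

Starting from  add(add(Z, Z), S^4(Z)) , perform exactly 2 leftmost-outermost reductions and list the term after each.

  start: add(add(Z, Z), S^4(Z))
  step 1: add(Z, S^4(Z))
  step 2: S^4(Z)

Answer: after 2 steps: S^4(Z)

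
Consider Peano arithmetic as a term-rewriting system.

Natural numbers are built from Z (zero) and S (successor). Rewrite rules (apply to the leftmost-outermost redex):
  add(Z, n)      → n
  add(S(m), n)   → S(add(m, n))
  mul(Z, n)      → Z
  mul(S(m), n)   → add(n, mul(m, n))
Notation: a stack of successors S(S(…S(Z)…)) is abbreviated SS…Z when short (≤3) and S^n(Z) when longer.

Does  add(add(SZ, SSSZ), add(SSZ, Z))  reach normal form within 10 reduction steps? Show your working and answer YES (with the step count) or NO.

Answer: YES — reaches normal form S^6(Z) in 10 ≤ 10 steps

Reduction:
  start: add(add(SZ, SSSZ), add(SSZ, Z))
  →1  add(S(add(Z, SSSZ)), add(SSZ, Z))
  →2  S(add(add(Z, SSSZ), add(SSZ, Z)))
  →3  S(add(SSSZ, add(SSZ, Z)))
  →4  S(S(add(SSZ, add(SSZ, Z))))
  →5  S(S(S(add(SZ, add(SSZ, Z)))))
  →6  S(S(S(S(add(Z, add(SSZ, Z))))))
  →7  S(S(S(S(add(SSZ, Z)))))
  →8  S(S(S(S(S(add(SZ, Z))))))
  →9  S(S(S(S(S(S(add(Z, Z)))))))
  →10  S^6(Z)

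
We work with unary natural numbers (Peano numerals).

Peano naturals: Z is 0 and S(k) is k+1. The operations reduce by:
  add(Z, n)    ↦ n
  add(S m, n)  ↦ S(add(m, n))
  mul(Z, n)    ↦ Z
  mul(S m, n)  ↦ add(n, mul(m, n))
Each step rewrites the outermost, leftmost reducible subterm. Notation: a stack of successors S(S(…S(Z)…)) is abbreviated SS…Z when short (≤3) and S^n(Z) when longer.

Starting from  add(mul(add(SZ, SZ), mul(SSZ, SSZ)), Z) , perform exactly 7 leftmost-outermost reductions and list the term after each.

Answer: after 7 steps: S(add(add(S(add(Z, mul(SZ, SSZ))), mul(add(Z, SZ), mul(SSZ, SSZ))), Z))

Reduction:
  start: add(mul(add(SZ, SZ), mul(SSZ, SSZ)), Z)
  step 1: add(mul(S(add(Z, SZ)), mul(SSZ, SSZ)), Z)
  step 2: add(add(mul(SSZ, SSZ), mul(add(Z, SZ), mul(SSZ, SSZ))), Z)
  step 3: add(add(add(SSZ, mul(SZ, SSZ)), mul(add(Z, SZ), mul(SSZ, SSZ))), Z)
  step 4: add(add(S(add(SZ, mul(SZ, SSZ))), mul(add(Z, SZ), mul(SSZ, SSZ))), Z)
  step 5: add(S(add(add(SZ, mul(SZ, SSZ)), mul(add(Z, SZ), mul(SSZ, SSZ)))), Z)
  step 6: S(add(add(add(SZ, mul(SZ, SSZ)), mul(add(Z, SZ), mul(SSZ, SSZ))), Z))
  step 7: S(add(add(S(add(Z, mul(SZ, SSZ))), mul(add(Z, SZ), mul(SSZ, SSZ))), Z))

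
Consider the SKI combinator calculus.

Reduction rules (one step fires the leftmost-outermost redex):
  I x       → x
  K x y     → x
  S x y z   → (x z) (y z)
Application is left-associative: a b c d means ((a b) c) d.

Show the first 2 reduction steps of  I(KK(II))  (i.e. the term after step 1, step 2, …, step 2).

Answer: after 2 steps: K

Working:
  start: I(KK(II))
  [1] KK(II)
  [2] K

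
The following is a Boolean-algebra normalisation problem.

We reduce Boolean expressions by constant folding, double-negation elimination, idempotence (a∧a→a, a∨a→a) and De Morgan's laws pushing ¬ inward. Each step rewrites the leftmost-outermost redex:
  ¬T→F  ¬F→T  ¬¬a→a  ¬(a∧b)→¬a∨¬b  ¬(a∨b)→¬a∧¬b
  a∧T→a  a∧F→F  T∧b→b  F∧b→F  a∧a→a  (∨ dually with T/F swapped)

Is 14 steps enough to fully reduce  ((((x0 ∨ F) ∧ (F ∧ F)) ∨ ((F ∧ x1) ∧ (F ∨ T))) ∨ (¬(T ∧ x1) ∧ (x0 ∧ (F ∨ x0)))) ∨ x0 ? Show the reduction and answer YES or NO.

  start: ((((x0 ∨ F) ∧ (F ∧ F)) ∨ ((F ∧ x1) ∧ (F ∨ T))) ∨ (¬(T ∧ x1) ∧ (x0 ∧ (F ∨ x0)))) ∨ x0
  [1] (((x0 ∧ (F ∧ F)) ∨ ((F ∧ x1) ∧ (F ∨ T))) ∨ (¬(T ∧ x1) ∧ (x0 ∧ (F ∨ x0)))) ∨ x0
  [2] (((x0 ∧ F) ∨ ((F ∧ x1) ∧ (F ∨ T))) ∨ (¬(T ∧ x1) ∧ (x0 ∧ (F ∨ x0)))) ∨ x0
  [3] ((F ∨ ((F ∧ x1) ∧ (F ∨ T))) ∨ (¬(T ∧ x1) ∧ (x0 ∧ (F ∨ x0)))) ∨ x0
  [4] (((F ∧ x1) ∧ (F ∨ T)) ∨ (¬(T ∧ x1) ∧ (x0 ∧ (F ∨ x0)))) ∨ x0
  [5] ((F ∧ (F ∨ T)) ∨ (¬(T ∧ x1) ∧ (x0 ∧ (F ∨ x0)))) ∨ x0
  [6] (F ∨ (¬(T ∧ x1) ∧ (x0 ∧ (F ∨ x0)))) ∨ x0
  [7] (¬(T ∧ x1) ∧ (x0 ∧ (F ∨ x0))) ∨ x0
  [8] ((¬T ∨ ¬x1) ∧ (x0 ∧ (F ∨ x0))) ∨ x0
  [9] ((F ∨ ¬x1) ∧ (x0 ∧ (F ∨ x0))) ∨ x0
  [10] (¬x1 ∧ (x0 ∧ (F ∨ x0))) ∨ x0
  [11] (¬x1 ∧ (x0 ∧ x0)) ∨ x0
  [12] (¬x1 ∧ x0) ∨ x0

Answer: YES — reaches normal form (¬x1 ∧ x0) ∨ x0 in 12 ≤ 14 steps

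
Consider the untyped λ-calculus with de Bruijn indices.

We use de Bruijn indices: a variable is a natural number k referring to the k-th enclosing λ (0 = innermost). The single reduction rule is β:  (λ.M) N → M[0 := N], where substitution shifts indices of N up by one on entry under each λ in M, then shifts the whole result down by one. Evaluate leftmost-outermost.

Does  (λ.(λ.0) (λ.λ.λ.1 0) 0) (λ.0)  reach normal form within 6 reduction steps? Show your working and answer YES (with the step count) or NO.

  start: (λ.(λ.0) (λ.λ.λ.1 0) 0) (λ.0)
  →1  (λ.0) (λ.λ.λ.1 0) (λ.0)
  →2  (λ.λ.λ.1 0) (λ.0)
  →3  λ.λ.1 0

Answer: YES — reaches normal form λ.λ.1 0 in 3 ≤ 6 steps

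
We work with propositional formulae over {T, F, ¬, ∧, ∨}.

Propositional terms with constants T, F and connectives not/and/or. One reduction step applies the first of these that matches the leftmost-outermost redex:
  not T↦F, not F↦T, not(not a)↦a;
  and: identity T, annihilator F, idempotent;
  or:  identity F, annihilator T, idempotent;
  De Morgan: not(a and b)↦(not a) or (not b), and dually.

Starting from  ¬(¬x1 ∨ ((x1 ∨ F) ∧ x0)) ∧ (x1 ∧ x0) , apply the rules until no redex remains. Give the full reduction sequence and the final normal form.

Answer: normal form = (x1 ∧ (¬x1 ∨ ¬x0)) ∧ (x1 ∧ x0)  (in 6 steps)

Derivation:
  start: ¬(¬x1 ∨ ((x1 ∨ F) ∧ x0)) ∧ (x1 ∧ x0)
  [1] (¬¬x1 ∧ ¬((x1 ∨ F) ∧ x0)) ∧ (x1 ∧ x0)
  [2] (x1 ∧ ¬((x1 ∨ F) ∧ x0)) ∧ (x1 ∧ x0)
  [3] (x1 ∧ (¬(x1 ∨ F) ∨ ¬x0)) ∧ (x1 ∧ x0)
  [4] (x1 ∧ ((¬x1 ∧ ¬F) ∨ ¬x0)) ∧ (x1 ∧ x0)
  [5] (x1 ∧ ((¬x1 ∧ T) ∨ ¬x0)) ∧ (x1 ∧ x0)
  [6] (x1 ∧ (¬x1 ∨ ¬x0)) ∧ (x1 ∧ x0)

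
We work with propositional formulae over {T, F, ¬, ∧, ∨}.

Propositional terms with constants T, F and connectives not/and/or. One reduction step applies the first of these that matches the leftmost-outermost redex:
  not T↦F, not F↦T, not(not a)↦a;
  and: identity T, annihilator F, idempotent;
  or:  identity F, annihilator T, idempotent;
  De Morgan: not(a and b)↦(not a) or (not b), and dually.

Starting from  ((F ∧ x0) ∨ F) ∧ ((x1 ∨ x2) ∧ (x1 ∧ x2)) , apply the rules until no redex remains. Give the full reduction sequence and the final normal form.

  start: ((F ∧ x0) ∨ F) ∧ ((x1 ∨ x2) ∧ (x1 ∧ x2))
  [1] (F ∧ x0) ∧ ((x1 ∨ x2) ∧ (x1 ∧ x2))
  [2] F ∧ ((x1 ∨ x2) ∧ (x1 ∧ x2))
  [3] F

Answer: normal form = F  (in 3 steps)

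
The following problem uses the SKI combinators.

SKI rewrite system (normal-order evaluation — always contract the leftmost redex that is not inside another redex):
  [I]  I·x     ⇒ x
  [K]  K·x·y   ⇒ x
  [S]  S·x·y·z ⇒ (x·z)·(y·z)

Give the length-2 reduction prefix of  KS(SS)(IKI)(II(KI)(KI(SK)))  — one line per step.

Answer: after 2 steps: S(KI)(II(KI)(KI(SK)))

Working:
  start: KS(SS)(IKI)(II(KI)(KI(SK)))
  [1] S(IKI)(II(KI)(KI(SK)))
  [2] S(KI)(II(KI)(KI(SK)))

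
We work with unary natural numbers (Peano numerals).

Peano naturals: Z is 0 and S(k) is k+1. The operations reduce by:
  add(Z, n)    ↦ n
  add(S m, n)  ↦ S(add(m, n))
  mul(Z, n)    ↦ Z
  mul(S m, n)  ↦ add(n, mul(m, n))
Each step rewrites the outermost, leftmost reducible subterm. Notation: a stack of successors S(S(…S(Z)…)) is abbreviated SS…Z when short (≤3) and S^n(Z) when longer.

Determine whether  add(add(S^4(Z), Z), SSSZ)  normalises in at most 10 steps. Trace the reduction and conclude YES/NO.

Answer: YES — reaches normal form S^7(Z) in 10 ≤ 10 steps

Working:
  start: add(add(S^4(Z), Z), SSSZ)
  [1] add(S(add(SSSZ, Z)), SSSZ)
  [2] S(add(add(SSSZ, Z), SSSZ))
  [3] S(add(S(add(SSZ, Z)), SSSZ))
  [4] S(S(add(add(SSZ, Z), SSSZ)))
  [5] S(S(add(S(add(SZ, Z)), SSSZ)))
  [6] S(S(S(add(add(SZ, Z), SSSZ))))
  [7] S(S(S(add(S(add(Z, Z)), SSSZ))))
  [8] S(S(S(S(add(add(Z, Z), SSSZ)))))
  [9] S(S(S(S(add(Z, SSSZ)))))
  [10] S^7(Z)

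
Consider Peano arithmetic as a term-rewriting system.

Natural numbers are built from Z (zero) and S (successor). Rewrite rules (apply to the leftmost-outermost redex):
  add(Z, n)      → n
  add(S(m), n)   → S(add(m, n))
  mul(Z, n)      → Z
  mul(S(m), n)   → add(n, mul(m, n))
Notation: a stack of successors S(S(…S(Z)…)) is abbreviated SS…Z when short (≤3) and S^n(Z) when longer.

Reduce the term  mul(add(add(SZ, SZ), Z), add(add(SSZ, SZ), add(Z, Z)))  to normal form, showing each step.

Answer: normal form = S^6(Z)  (in 32 steps)

Working:
  start: mul(add(add(SZ, SZ), Z), add(add(SSZ, SZ), add(Z, Z)))
  →1  mul(add(S(add(Z, SZ)), Z), add(add(SSZ, SZ), add(Z, Z)))
  →2  mul(S(add(add(Z, SZ), Z)), add(add(SSZ, SZ), add(Z, Z)))
  →3  add(add(add(SSZ, SZ), add(Z, Z)), mul(add(add(Z, SZ), Z), add(add(SSZ, SZ), add(Z, Z))))
  →4  add(add(S(add(SZ, SZ)), add(Z, Z)), mul(add(add(Z, SZ), Z), add(add(SSZ, SZ), add(Z, Z))))
  →5  add(S(add(add(SZ, SZ), add(Z, Z))), mul(add(add(Z, SZ), Z), add(add(SSZ, SZ), add(Z, Z))))
  →6  S(add(add(add(SZ, SZ), add(Z, Z)), mul(add(add(Z, SZ), Z), add(add(SSZ, SZ), add(Z, Z)))))
  →7  S(add(add(S(add(Z, SZ)), add(Z, Z)), mul(add(add(Z, SZ), Z), add(add(SSZ, SZ), add(Z, Z)))))
  →8  S(add(S(add(add(Z, SZ), add(Z, Z))), mul(add(add(Z, SZ), Z), add(add(SSZ, SZ), add(Z, Z)))))
  →9  S(S(add(add(add(Z, SZ), add(Z, Z)), mul(add(add(Z, SZ), Z), add(add(SSZ, SZ), add(Z, Z))))))
  →10  S(S(add(add(SZ, add(Z, Z)), mul(add(add(Z, SZ), Z), add(add(SSZ, SZ), add(Z, Z))))))
  →11  S(S(add(S(add(Z, add(Z, Z))), mul(add(add(Z, SZ), Z), add(add(SSZ, SZ), add(Z, Z))))))
  →12  S(S(S(add(add(Z, add(Z, Z)), mul(add(add(Z, SZ), Z), add(add(SSZ, SZ), add(Z, Z)))))))
  →13  S(S(S(add(add(Z, Z), mul(add(add(Z, SZ), Z), add(add(SSZ, SZ), add(Z, Z)))))))
  →14  S(S(S(add(Z, mul(add(add(Z, SZ), Z), add(add(SSZ, SZ), add(Z, Z)))))))
  →15  S(S(S(mul(add(add(Z, SZ), Z), add(add(SSZ, SZ), add(Z, Z))))))
  →16  S(S(S(mul(add(SZ, Z), add(add(SSZ, SZ), add(Z, Z))))))
  →17  S(S(S(mul(S(add(Z, Z)), add(add(SSZ, SZ), add(Z, Z))))))
  →18  S(S(S(add(add(add(SSZ, SZ), add(Z, Z)), mul(add(Z, Z), add(add(SSZ, SZ), add(Z, Z)))))))
  →19  S(S(S(add(add(S(add(SZ, SZ)), add(Z, Z)), mul(add(Z, Z), add(add(SSZ, SZ), add(Z, Z)))))))
  →20  S(S(S(add(S(add(add(SZ, SZ), add(Z, Z))), mul(add(Z, Z), add(add(SSZ, SZ), add(Z, Z)))))))
  →21  S(S(S(S(add(add(add(SZ, SZ), add(Z, Z)), mul(add(Z, Z), add(add(SSZ, SZ), add(Z, Z))))))))
  →22  S(S(S(S(add(add(S(add(Z, SZ)), add(Z, Z)), mul(add(Z, Z), add(add(SSZ, SZ), add(Z, Z))))))))
  →23  S(S(S(S(add(S(add(add(Z, SZ), add(Z, Z))), mul(add(Z, Z), add(add(SSZ, SZ), add(Z, Z))))))))
  →24  S(S(S(S(S(add(add(add(Z, SZ), add(Z, Z)), mul(add(Z, Z), add(add(SSZ, SZ), add(Z, Z)))))))))
  →25  S(S(S(S(S(add(add(SZ, add(Z, Z)), mul(add(Z, Z), add(add(SSZ, SZ), add(Z, Z)))))))))
  →26  S(S(S(S(S(add(S(add(Z, add(Z, Z))), mul(add(Z, Z), add(add(SSZ, SZ), add(Z, Z)))))))))
  →27  S(S(S(S(S(S(add(add(Z, add(Z, Z)), mul(add(Z, Z), add(add(SSZ, SZ), add(Z, Z))))))))))
  →28  S(S(S(S(S(S(add(add(Z, Z), mul(add(Z, Z), add(add(SSZ, SZ), add(Z, Z))))))))))
  →29  S(S(S(S(S(S(add(Z, mul(add(Z, Z), add(add(SSZ, SZ), add(Z, Z))))))))))
  →30  S(S(S(S(S(S(mul(add(Z, Z), add(add(SSZ, SZ), add(Z, Z)))))))))
  →31  S(S(S(S(S(S(mul(Z, add(add(SSZ, SZ), add(Z, Z)))))))))
  →32  S^6(Z)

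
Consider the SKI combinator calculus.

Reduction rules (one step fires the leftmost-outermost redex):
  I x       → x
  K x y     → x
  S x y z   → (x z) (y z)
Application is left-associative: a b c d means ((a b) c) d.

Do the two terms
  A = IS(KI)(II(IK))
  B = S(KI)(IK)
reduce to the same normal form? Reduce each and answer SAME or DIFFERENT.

Answer: SAME — A ⇓ S(KI)K, B ⇓ S(KI)K

Working:
Term A:
  start: IS(KI)(II(IK))
  [1] S(KI)(II(IK))
  [2] S(KI)(I(IK))
  [3] S(KI)(IK)
  [4] S(KI)K

Term B:
  start: S(KI)(IK)
  [1] S(KI)K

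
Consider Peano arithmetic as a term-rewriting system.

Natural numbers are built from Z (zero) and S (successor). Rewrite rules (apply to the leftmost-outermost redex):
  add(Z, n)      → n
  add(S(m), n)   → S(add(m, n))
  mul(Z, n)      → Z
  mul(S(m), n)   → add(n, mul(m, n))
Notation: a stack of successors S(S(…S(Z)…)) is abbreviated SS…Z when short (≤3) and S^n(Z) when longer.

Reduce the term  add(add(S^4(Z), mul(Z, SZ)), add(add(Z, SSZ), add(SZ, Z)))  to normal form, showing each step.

  start: add(add(S^4(Z), mul(Z, SZ)), add(add(Z, SSZ), add(SZ, Z)))
  →1  add(S(add(SSSZ, mul(Z, SZ))), add(add(Z, SSZ), add(SZ, Z)))
  →2  S(add(add(SSSZ, mul(Z, SZ)), add(add(Z, SSZ), add(SZ, Z))))
  →3  S(add(S(add(SSZ, mul(Z, SZ))), add(add(Z, SSZ), add(SZ, Z))))
  →4  S(S(add(add(SSZ, mul(Z, SZ)), add(add(Z, SSZ), add(SZ, Z)))))
  →5  S(S(add(S(add(SZ, mul(Z, SZ))), add(add(Z, SSZ), add(SZ, Z)))))
  →6  S(S(S(add(add(SZ, mul(Z, SZ)), add(add(Z, SSZ), add(SZ, Z))))))
  →7  S(S(S(add(S(add(Z, mul(Z, SZ))), add(add(Z, SSZ), add(SZ, Z))))))
  →8  S(S(S(S(add(add(Z, mul(Z, SZ)), add(add(Z, SSZ), add(SZ, Z)))))))
  →9  S(S(S(S(add(mul(Z, SZ), add(add(Z, SSZ), add(SZ, Z)))))))
  →10  S(S(S(S(add(Z, add(add(Z, SSZ), add(SZ, Z)))))))
  →11  S(S(S(S(add(add(Z, SSZ), add(SZ, Z))))))
  →12  S(S(S(S(add(SSZ, add(SZ, Z))))))
  →13  S(S(S(S(S(add(SZ, add(SZ, Z)))))))
  →14  S(S(S(S(S(S(add(Z, add(SZ, Z))))))))
  →15  S(S(S(S(S(S(add(SZ, Z)))))))
  →16  S(S(S(S(S(S(S(add(Z, Z))))))))
  →17  S^7(Z)

Answer: normal form = S^7(Z)  (in 17 steps)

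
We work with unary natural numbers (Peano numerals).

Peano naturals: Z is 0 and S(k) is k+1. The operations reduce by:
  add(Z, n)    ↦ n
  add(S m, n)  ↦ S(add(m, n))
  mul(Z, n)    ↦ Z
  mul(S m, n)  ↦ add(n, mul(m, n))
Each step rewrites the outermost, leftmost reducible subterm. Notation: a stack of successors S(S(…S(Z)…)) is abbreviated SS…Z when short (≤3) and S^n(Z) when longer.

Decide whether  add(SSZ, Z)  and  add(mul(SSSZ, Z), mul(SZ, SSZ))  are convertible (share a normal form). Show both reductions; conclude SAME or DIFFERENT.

Answer: SAME — A ⇓ SSZ, B ⇓ SSZ

Working:
Term A:
  start: add(SSZ, Z)
  step 1: S(add(SZ, Z))
  step 2: S(S(add(Z, Z)))
  step 3: SSZ

Term B:
  start: add(mul(SSSZ, Z), mul(SZ, SSZ))
  step 1: add(add(Z, mul(SSZ, Z)), mul(SZ, SSZ))
  step 2: add(mul(SSZ, Z), mul(SZ, SSZ))
  step 3: add(add(Z, mul(SZ, Z)), mul(SZ, SSZ))
  step 4: add(mul(SZ, Z), mul(SZ, SSZ))
  step 5: add(add(Z, mul(Z, Z)), mul(SZ, SSZ))
  step 6: add(mul(Z, Z), mul(SZ, SSZ))
  step 7: add(Z, mul(SZ, SSZ))
  step 8: mul(SZ, SSZ)
  step 9: add(SSZ, mul(Z, SSZ))
  step 10: S(add(SZ, mul(Z, SSZ)))
  step 11: S(S(add(Z, mul(Z, SSZ))))
  step 12: S(S(mul(Z, SSZ)))
  step 13: SSZ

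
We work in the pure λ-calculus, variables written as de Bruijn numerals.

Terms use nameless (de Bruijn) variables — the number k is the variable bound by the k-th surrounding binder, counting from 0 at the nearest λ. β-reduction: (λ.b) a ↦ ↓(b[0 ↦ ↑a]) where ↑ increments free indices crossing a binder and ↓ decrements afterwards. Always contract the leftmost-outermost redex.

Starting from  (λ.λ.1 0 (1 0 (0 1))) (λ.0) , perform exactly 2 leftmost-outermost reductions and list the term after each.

Answer: after 2 steps: λ.0 ((λ.0) 0 (0 (λ.0)))

Reduction:
  start: (λ.λ.1 0 (1 0 (0 1))) (λ.0)
  →1  λ.(λ.0) 0 ((λ.0) 0 (0 (λ.0)))
  →2  λ.0 ((λ.0) 0 (0 (λ.0)))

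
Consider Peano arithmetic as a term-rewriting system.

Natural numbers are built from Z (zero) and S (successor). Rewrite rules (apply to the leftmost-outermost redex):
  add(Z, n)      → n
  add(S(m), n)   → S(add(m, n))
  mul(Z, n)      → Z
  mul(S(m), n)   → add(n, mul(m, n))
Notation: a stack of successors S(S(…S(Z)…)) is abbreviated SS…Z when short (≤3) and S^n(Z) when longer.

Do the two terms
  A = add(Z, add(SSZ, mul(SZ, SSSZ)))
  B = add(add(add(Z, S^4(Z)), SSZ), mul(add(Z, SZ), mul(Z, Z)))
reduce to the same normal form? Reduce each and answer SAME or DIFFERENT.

Answer: DIFFERENT — A ⇓ S^5(Z), B ⇓ S^6(Z)

Reduction:
Term A:
  start: add(Z, add(SSZ, mul(SZ, SSSZ)))
  [1] add(SSZ, mul(SZ, SSSZ))
  [2] S(add(SZ, mul(SZ, SSSZ)))
  [3] S(S(add(Z, mul(SZ, SSSZ))))
  [4] S(S(mul(SZ, SSSZ)))
  [5] S(S(add(SSSZ, mul(Z, SSSZ))))
  [6] S(S(S(add(SSZ, mul(Z, SSSZ)))))
  [7] S(S(S(S(add(SZ, mul(Z, SSSZ))))))
  [8] S(S(S(S(S(add(Z, mul(Z, SSSZ)))))))
  [9] S(S(S(S(S(mul(Z, SSSZ))))))
  [10] S^5(Z)

Term B:
  start: add(add(add(Z, S^4(Z)), SSZ), mul(add(Z, SZ), mul(Z, Z)))
  [1] add(add(S^4(Z), SSZ), mul(add(Z, SZ), mul(Z, Z)))
  [2] add(S(add(SSSZ, SSZ)), mul(add(Z, SZ), mul(Z, Z)))
  [3] S(add(add(SSSZ, SSZ), mul(add(Z, SZ), mul(Z, Z))))
  [4] S(add(S(add(SSZ, SSZ)), mul(add(Z, SZ), mul(Z, Z))))
  [5] S(S(add(add(SSZ, SSZ), mul(add(Z, SZ), mul(Z, Z)))))
  [6] S(S(add(S(add(SZ, SSZ)), mul(add(Z, SZ), mul(Z, Z)))))
  [7] S(S(S(add(add(SZ, SSZ), mul(add(Z, SZ), mul(Z, Z))))))
  [8] S(S(S(add(S(add(Z, SSZ)), mul(add(Z, SZ), mul(Z, Z))))))
  [9] S(S(S(S(add(add(Z, SSZ), mul(add(Z, SZ), mul(Z, Z)))))))
  [10] S(S(S(S(add(SSZ, mul(add(Z, SZ), mul(Z, Z)))))))
  [11] S(S(S(S(S(add(SZ, mul(add(Z, SZ), mul(Z, Z))))))))
  [12] S(S(S(S(S(S(add(Z, mul(add(Z, SZ), mul(Z, Z)))))))))
  [13] S(S(S(S(S(S(mul(add(Z, SZ), mul(Z, Z))))))))
  [14] S(S(S(S(S(S(mul(SZ, mul(Z, Z))))))))
  [15] S(S(S(S(S(S(add(mul(Z, Z), mul(Z, mul(Z, Z)))))))))
  [16] S(S(S(S(S(S(add(Z, mul(Z, mul(Z, Z)))))))))
  [17] S(S(S(S(S(S(mul(Z, mul(Z, Z))))))))
  [18] S^6(Z)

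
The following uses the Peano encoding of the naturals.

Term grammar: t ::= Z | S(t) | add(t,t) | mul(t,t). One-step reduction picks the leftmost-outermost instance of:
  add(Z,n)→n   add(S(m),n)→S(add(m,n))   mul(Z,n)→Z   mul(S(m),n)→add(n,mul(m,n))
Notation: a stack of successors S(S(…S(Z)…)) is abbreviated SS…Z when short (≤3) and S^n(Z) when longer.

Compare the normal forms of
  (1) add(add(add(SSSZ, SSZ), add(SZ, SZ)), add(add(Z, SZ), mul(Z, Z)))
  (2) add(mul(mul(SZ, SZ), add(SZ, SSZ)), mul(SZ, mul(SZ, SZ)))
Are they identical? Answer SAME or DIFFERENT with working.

Term A:
  start: add(add(add(SSSZ, SSZ), add(SZ, SZ)), add(add(Z, SZ), mul(Z, Z)))
  →1  add(add(S(add(SSZ, SSZ)), add(SZ, SZ)), add(add(Z, SZ), mul(Z, Z)))
  →2  add(S(add(add(SSZ, SSZ), add(SZ, SZ))), add(add(Z, SZ), mul(Z, Z)))
  →3  S(add(add(add(SSZ, SSZ), add(SZ, SZ)), add(add(Z, SZ), mul(Z, Z))))
  →4  S(add(add(S(add(SZ, SSZ)), add(SZ, SZ)), add(add(Z, SZ), mul(Z, Z))))
  →5  S(add(S(add(add(SZ, SSZ), add(SZ, SZ))), add(add(Z, SZ), mul(Z, Z))))
  →6  S(S(add(add(add(SZ, SSZ), add(SZ, SZ)), add(add(Z, SZ), mul(Z, Z)))))
  →7  S(S(add(add(S(add(Z, SSZ)), add(SZ, SZ)), add(add(Z, SZ), mul(Z, Z)))))
  →8  S(S(add(S(add(add(Z, SSZ), add(SZ, SZ))), add(add(Z, SZ), mul(Z, Z)))))
  →9  S(S(S(add(add(add(Z, SSZ), add(SZ, SZ)), add(add(Z, SZ), mul(Z, Z))))))
  →10  S(S(S(add(add(SSZ, add(SZ, SZ)), add(add(Z, SZ), mul(Z, Z))))))
  →11  S(S(S(add(S(add(SZ, add(SZ, SZ))), add(add(Z, SZ), mul(Z, Z))))))
  →12  S(S(S(S(add(add(SZ, add(SZ, SZ)), add(add(Z, SZ), mul(Z, Z)))))))
  →13  S(S(S(S(add(S(add(Z, add(SZ, SZ))), add(add(Z, SZ), mul(Z, Z)))))))
  →14  S(S(S(S(S(add(add(Z, add(SZ, SZ)), add(add(Z, SZ), mul(Z, Z))))))))
  →15  S(S(S(S(S(add(add(SZ, SZ), add(add(Z, SZ), mul(Z, Z))))))))
  →16  S(S(S(S(S(add(S(add(Z, SZ)), add(add(Z, SZ), mul(Z, Z))))))))
  →17  S(S(S(S(S(S(add(add(Z, SZ), add(add(Z, SZ), mul(Z, Z)))))))))
  →18  S(S(S(S(S(S(add(SZ, add(add(Z, SZ), mul(Z, Z)))))))))
  →19  S(S(S(S(S(S(S(add(Z, add(add(Z, SZ), mul(Z, Z))))))))))
  →20  S(S(S(S(S(S(S(add(add(Z, SZ), mul(Z, Z)))))))))
  →21  S(S(S(S(S(S(S(add(SZ, mul(Z, Z)))))))))
  →22  S(S(S(S(S(S(S(S(add(Z, mul(Z, Z))))))))))
  →23  S(S(S(S(S(S(S(S(mul(Z, Z)))))))))
  →24  S^8(Z)

Term B:
  start: add(mul(mul(SZ, SZ), add(SZ, SSZ)), mul(SZ, mul(SZ, SZ)))
  →1  add(mul(add(SZ, mul(Z, SZ)), add(SZ, SSZ)), mul(SZ, mul(SZ, SZ)))
  →2  add(mul(S(add(Z, mul(Z, SZ))), add(SZ, SSZ)), mul(SZ, mul(SZ, SZ)))
  →3  add(add(add(SZ, SSZ), mul(add(Z, mul(Z, SZ)), add(SZ, SSZ))), mul(SZ, mul(SZ, SZ)))
  →4  add(add(S(add(Z, SSZ)), mul(add(Z, mul(Z, SZ)), add(SZ, SSZ))), mul(SZ, mul(SZ, SZ)))
  →5  add(S(add(add(Z, SSZ), mul(add(Z, mul(Z, SZ)), add(SZ, SSZ)))), mul(SZ, mul(SZ, SZ)))
  →6  S(add(add(add(Z, SSZ), mul(add(Z, mul(Z, SZ)), add(SZ, SSZ))), mul(SZ, mul(SZ, SZ))))
  →7  S(add(add(SSZ, mul(add(Z, mul(Z, SZ)), add(SZ, SSZ))), mul(SZ, mul(SZ, SZ))))
  →8  S(add(S(add(SZ, mul(add(Z, mul(Z, SZ)), add(SZ, SSZ)))), mul(SZ, mul(SZ, SZ))))
  →9  S(S(add(add(SZ, mul(add(Z, mul(Z, SZ)), add(SZ, SSZ))), mul(SZ, mul(SZ, SZ)))))
  →10  S(S(add(S(add(Z, mul(add(Z, mul(Z, SZ)), add(SZ, SSZ)))), mul(SZ, mul(SZ, SZ)))))
  →11  S(S(S(add(add(Z, mul(add(Z, mul(Z, SZ)), add(SZ, SSZ))), mul(SZ, mul(SZ, SZ))))))
  →12  S(S(S(add(mul(add(Z, mul(Z, SZ)), add(SZ, SSZ)), mul(SZ, mul(SZ, SZ))))))
  →13  S(S(S(add(mul(mul(Z, SZ), add(SZ, SSZ)), mul(SZ, mul(SZ, SZ))))))
  →14  S(S(S(add(mul(Z, add(SZ, SSZ)), mul(SZ, mul(SZ, SZ))))))
  →15  S(S(S(add(Z, mul(SZ, mul(SZ, SZ))))))
  →16  S(S(S(mul(SZ, mul(SZ, SZ)))))
  →17  S(S(S(add(mul(SZ, SZ), mul(Z, mul(SZ, SZ))))))
  →18  S(S(S(add(add(SZ, mul(Z, SZ)), mul(Z, mul(SZ, SZ))))))
  →19  S(S(S(add(S(add(Z, mul(Z, SZ))), mul(Z, mul(SZ, SZ))))))
  →20  S(S(S(S(add(add(Z, mul(Z, SZ)), mul(Z, mul(SZ, SZ)))))))
  →21  S(S(S(S(add(mul(Z, SZ), mul(Z, mul(SZ, SZ)))))))
  →22  S(S(S(S(add(Z, mul(Z, mul(SZ, SZ)))))))
  →23  S(S(S(S(mul(Z, mul(SZ, SZ))))))
  →24  S^4(Z)

Answer: DIFFERENT — A ⇓ S^8(Z), B ⇓ S^4(Z)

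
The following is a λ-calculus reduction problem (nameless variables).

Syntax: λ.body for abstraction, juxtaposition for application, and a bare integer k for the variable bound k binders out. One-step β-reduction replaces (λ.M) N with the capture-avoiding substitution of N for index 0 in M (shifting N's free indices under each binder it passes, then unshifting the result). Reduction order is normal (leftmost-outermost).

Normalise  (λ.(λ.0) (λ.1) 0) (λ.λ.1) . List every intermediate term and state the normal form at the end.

  start: (λ.(λ.0) (λ.1) 0) (λ.λ.1)
  →1  (λ.0) (λ.λ.λ.1) (λ.λ.1)
  →2  (λ.λ.λ.1) (λ.λ.1)
  →3  λ.λ.1

Answer: normal form = λ.λ.1  (in 3 steps)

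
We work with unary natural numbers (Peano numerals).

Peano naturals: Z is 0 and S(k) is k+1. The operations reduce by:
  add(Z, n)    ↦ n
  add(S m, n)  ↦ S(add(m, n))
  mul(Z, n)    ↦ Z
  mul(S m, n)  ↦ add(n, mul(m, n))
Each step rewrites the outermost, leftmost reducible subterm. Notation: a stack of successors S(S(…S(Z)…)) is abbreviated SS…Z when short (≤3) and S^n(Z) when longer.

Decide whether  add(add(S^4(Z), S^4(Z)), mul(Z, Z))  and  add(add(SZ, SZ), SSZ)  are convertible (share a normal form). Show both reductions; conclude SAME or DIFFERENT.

Answer: DIFFERENT — A ⇓ S^8(Z), B ⇓ S^4(Z)

Working:
Term A:
  start: add(add(S^4(Z), S^4(Z)), mul(Z, Z))
  step 1: add(S(add(SSSZ, S^4(Z))), mul(Z, Z))
  step 2: S(add(add(SSSZ, S^4(Z)), mul(Z, Z)))
  step 3: S(add(S(add(SSZ, S^4(Z))), mul(Z, Z)))
  step 4: S(S(add(add(SSZ, S^4(Z)), mul(Z, Z))))
  step 5: S(S(add(S(add(SZ, S^4(Z))), mul(Z, Z))))
  step 6: S(S(S(add(add(SZ, S^4(Z)), mul(Z, Z)))))
  step 7: S(S(S(add(S(add(Z, S^4(Z))), mul(Z, Z)))))
  step 8: S(S(S(S(add(add(Z, S^4(Z)), mul(Z, Z))))))
  step 9: S(S(S(S(add(S^4(Z), mul(Z, Z))))))
  step 10: S(S(S(S(S(add(SSSZ, mul(Z, Z)))))))
  step 11: S(S(S(S(S(S(add(SSZ, mul(Z, Z))))))))
  step 12: S(S(S(S(S(S(S(add(SZ, mul(Z, Z)))))))))
  step 13: S(S(S(S(S(S(S(S(add(Z, mul(Z, Z))))))))))
  step 14: S(S(S(S(S(S(S(S(mul(Z, Z)))))))))
  step 15: S^8(Z)

Term B:
  start: add(add(SZ, SZ), SSZ)
  step 1: add(S(add(Z, SZ)), SSZ)
  step 2: S(add(add(Z, SZ), SSZ))
  step 3: S(add(SZ, SSZ))
  step 4: S(S(add(Z, SSZ)))
  step 5: S^4(Z)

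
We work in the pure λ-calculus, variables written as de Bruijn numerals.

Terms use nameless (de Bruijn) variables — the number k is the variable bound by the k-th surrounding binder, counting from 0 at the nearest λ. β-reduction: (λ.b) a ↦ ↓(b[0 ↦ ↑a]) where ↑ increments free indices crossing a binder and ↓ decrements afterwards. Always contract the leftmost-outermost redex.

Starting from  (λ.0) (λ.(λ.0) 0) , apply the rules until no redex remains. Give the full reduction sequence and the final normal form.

Answer: normal form = λ.0  (in 2 steps)

Reduction:
  start: (λ.0) (λ.(λ.0) 0)
  →1  λ.(λ.0) 0
  →2  λ.0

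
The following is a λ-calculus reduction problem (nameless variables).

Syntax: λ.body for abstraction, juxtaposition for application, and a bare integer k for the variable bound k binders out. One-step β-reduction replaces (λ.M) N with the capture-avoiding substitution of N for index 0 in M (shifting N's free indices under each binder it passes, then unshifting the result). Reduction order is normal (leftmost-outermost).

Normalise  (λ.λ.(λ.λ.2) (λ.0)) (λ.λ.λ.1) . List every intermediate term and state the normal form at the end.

Answer: normal form = λ.λ.1  (in 2 steps)

Reduction:
  start: (λ.λ.(λ.λ.2) (λ.0)) (λ.λ.λ.1)
  →1  λ.(λ.λ.2) (λ.0)
  →2  λ.λ.1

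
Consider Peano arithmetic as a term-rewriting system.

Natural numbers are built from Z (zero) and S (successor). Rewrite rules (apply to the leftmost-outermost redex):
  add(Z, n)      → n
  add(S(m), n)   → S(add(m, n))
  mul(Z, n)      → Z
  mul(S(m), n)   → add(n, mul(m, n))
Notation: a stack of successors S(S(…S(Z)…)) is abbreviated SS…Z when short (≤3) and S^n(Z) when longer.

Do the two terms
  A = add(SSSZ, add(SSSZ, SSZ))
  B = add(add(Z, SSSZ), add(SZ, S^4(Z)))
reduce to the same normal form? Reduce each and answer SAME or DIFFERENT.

Term A:
  start: add(SSSZ, add(SSSZ, SSZ))
  step 1: S(add(SSZ, add(SSSZ, SSZ)))
  step 2: S(S(add(SZ, add(SSSZ, SSZ))))
  step 3: S(S(S(add(Z, add(SSSZ, SSZ)))))
  step 4: S(S(S(add(SSSZ, SSZ))))
  step 5: S(S(S(S(add(SSZ, SSZ)))))
  step 6: S(S(S(S(S(add(SZ, SSZ))))))
  step 7: S(S(S(S(S(S(add(Z, SSZ)))))))
  step 8: S^8(Z)

Term B:
  start: add(add(Z, SSSZ), add(SZ, S^4(Z)))
  step 1: add(SSSZ, add(SZ, S^4(Z)))
  step 2: S(add(SSZ, add(SZ, S^4(Z))))
  step 3: S(S(add(SZ, add(SZ, S^4(Z)))))
  step 4: S(S(S(add(Z, add(SZ, S^4(Z))))))
  step 5: S(S(S(add(SZ, S^4(Z)))))
  step 6: S(S(S(S(add(Z, S^4(Z))))))
  step 7: S^8(Z)

Answer: SAME — A ⇓ S^8(Z), B ⇓ S^8(Z)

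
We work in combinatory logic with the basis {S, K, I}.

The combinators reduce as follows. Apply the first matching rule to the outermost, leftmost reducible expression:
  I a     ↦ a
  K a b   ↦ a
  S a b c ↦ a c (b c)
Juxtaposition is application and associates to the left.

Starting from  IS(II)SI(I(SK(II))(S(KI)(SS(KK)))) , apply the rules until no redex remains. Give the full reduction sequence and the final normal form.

  start: IS(II)SI(I(SK(II))(S(KI)(SS(KK))))
  step 1: S(II)SI(I(SK(II))(S(KI)(SS(KK))))
  step 2: III(SI)(I(SK(II))(S(KI)(SS(KK))))
  step 3: II(SI)(I(SK(II))(S(KI)(SS(KK))))
  step 4: I(SI)(I(SK(II))(S(KI)(SS(KK))))
  step 5: SI(I(SK(II))(S(KI)(SS(KK))))
  step 6: SI(SK(II)(S(KI)(SS(KK))))
  step 7: SI(K(S(KI)(SS(KK)))(II(S(KI)(SS(KK)))))
  step 8: SI(S(KI)(SS(KK)))

Answer: normal form = SI(S(KI)(SS(KK)))  (in 8 steps)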